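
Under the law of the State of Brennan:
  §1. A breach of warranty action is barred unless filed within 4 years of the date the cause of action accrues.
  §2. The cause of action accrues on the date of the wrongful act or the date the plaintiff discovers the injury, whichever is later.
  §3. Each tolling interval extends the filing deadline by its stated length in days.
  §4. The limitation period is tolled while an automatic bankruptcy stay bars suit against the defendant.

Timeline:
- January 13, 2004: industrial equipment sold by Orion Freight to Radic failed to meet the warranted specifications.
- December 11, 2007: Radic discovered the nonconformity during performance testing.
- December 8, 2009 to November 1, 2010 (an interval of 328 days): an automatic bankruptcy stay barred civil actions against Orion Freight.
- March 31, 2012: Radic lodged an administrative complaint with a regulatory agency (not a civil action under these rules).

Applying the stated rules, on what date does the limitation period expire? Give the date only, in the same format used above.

November 3, 2012

The claim accrued on December 11, 2007 — the later of the January 13, 2004 act and the December 11, 2007 discovery.
Adding the 4 years base period to December 11, 2007 gives a deadline of December 11, 2011, before any tolling.
The period was tolled for 328 days by the automatic bankruptcy stay (December 8, 2009 to November 1, 2010), pushing the deadline to November 3, 2012.
Nothing else in the chronology tolls or restarts the period.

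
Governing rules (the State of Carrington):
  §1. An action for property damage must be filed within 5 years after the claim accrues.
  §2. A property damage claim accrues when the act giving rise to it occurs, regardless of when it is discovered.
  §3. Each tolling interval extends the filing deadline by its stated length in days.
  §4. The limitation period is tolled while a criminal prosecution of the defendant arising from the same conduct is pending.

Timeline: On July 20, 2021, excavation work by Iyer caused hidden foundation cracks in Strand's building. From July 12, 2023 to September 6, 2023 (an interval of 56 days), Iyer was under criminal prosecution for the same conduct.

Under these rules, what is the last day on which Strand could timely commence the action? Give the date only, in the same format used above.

The claim accrued on July 20, 2021, the date of the act.
The untolled deadline — 5 years after July 20, 2021 — is July 20, 2026.
The period was tolled for 56 days by the pending criminal prosecution (July 12, 2023 to September 6, 2023), pushing the deadline to September 14, 2026.

September 14, 2026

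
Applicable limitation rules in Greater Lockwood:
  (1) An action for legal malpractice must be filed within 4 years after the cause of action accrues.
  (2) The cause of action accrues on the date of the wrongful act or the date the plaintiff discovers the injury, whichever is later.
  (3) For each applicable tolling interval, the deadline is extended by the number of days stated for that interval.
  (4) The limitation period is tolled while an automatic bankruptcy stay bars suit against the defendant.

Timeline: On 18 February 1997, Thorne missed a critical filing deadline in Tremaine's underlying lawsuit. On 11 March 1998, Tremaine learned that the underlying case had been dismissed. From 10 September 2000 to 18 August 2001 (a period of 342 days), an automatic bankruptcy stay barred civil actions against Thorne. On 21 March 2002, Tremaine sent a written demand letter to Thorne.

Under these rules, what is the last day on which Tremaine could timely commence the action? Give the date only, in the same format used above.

16 February 2003

Taking the later of the act (18 February 1997) and discovery (11 March 1998), the claim accrued on 11 March 1998.
Adding the 4 years base period to 11 March 1998 gives a deadline of 11 March 2002, before any tolling.
The automatic bankruptcy stay from 10 September 2000 to 18 August 2001 tolled the period for 342 days, extending the deadline to 16 February 2003.
The other events in the timeline have no effect on the limitation period under the stated rules.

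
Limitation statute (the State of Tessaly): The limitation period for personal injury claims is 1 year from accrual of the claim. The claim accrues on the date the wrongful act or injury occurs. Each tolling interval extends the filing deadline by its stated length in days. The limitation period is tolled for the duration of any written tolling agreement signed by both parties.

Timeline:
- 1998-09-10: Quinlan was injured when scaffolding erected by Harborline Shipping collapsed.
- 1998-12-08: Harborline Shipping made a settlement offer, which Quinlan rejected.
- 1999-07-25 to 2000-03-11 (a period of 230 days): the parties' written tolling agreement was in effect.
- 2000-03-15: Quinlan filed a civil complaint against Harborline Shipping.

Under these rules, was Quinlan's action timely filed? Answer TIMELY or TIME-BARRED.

TIMELY

The claim accrued on 1998-09-10, when the wrongful act occurred.
Adding the 1 year base period to 1998-09-10 gives a deadline of 1999-09-10, before any tolling.
Because the written tolling agreement ran from 1999-07-25 to 2000-03-11, the deadline is extended by 230 days to 2000-04-27.
Nothing else in the chronology tolls or restarts the period.
Quinlan filed on 2000-03-15, before the 2000-04-27 deadline, so the action is timely.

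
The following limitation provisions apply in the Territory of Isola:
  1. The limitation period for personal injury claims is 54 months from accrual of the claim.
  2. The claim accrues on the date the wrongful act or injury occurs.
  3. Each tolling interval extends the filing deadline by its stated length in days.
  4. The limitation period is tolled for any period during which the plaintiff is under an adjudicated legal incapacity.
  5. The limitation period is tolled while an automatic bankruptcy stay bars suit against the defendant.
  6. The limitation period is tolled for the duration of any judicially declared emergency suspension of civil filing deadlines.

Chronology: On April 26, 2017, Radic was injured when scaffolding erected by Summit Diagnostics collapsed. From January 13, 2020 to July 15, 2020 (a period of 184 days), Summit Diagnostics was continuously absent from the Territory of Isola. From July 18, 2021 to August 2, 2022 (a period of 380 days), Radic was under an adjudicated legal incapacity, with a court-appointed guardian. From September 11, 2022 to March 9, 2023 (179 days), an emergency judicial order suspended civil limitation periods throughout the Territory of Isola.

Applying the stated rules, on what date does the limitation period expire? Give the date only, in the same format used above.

May 8, 2023

The claim accrued on April 26, 2017, the date of the act.
54 months from April 26, 2017 is October 26, 2021.
The plaintiff's legal incapacity from July 18, 2021 to August 2, 2022 tolled the period for 380 days, extending the deadline to November 10, 2022.
The emergency suspension of filing deadlines from September 11, 2022 to March 9, 2023 tolled the period for 179 days, extending the deadline to May 8, 2023.
Although the defendant's absence ran from January 13, 2020 to July 15, 2020, the stated rules do not make that a tolling event, so it is disregarded.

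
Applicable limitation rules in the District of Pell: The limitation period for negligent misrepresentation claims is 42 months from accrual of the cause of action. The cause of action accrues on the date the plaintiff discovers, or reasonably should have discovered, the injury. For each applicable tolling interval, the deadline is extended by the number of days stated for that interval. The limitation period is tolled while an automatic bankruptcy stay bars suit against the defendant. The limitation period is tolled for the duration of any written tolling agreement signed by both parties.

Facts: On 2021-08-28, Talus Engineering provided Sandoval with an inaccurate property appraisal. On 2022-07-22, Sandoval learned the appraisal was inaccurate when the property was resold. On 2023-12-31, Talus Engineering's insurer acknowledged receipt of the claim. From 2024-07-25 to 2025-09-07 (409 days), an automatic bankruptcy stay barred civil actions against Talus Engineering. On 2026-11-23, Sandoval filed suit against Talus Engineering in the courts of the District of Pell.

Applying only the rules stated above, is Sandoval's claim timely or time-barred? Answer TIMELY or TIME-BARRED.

Accrual is tied to discovery, so the period began on 2022-07-22 rather than on 2021-08-28 when the act occurred.
42 months from 2022-07-22 is 2026-01-22.
Because the automatic bankruptcy stay ran from 2024-07-25 to 2025-09-07, the deadline is extended by 409 days to 2027-03-07.
None of the other events listed affects the running of the period under the stated rules.
Sandoval filed on 2026-11-23, before the 2027-03-07 deadline, so the action is timely.

TIMELY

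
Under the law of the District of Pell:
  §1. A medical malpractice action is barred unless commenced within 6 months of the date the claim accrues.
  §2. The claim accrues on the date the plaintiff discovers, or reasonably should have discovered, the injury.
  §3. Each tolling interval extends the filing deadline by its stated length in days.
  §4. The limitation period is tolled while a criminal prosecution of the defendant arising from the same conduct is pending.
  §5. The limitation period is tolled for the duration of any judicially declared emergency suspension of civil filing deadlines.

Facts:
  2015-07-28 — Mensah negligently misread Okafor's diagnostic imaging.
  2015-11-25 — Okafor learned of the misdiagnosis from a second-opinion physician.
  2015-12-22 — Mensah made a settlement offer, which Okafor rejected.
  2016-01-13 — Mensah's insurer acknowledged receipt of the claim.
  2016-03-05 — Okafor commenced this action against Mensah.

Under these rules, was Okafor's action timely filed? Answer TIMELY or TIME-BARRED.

TIMELY

Accrual is tied to discovery, so the period began on 2015-11-25 rather than on 2015-07-28 when the act occurred.
6 months from 2015-11-25 is 2016-05-25.
The other events in the timeline have no effect on the limitation period under the stated rules.
Filing on 2016-03-05 beat the 2016-05-25 deadline — the action is timely.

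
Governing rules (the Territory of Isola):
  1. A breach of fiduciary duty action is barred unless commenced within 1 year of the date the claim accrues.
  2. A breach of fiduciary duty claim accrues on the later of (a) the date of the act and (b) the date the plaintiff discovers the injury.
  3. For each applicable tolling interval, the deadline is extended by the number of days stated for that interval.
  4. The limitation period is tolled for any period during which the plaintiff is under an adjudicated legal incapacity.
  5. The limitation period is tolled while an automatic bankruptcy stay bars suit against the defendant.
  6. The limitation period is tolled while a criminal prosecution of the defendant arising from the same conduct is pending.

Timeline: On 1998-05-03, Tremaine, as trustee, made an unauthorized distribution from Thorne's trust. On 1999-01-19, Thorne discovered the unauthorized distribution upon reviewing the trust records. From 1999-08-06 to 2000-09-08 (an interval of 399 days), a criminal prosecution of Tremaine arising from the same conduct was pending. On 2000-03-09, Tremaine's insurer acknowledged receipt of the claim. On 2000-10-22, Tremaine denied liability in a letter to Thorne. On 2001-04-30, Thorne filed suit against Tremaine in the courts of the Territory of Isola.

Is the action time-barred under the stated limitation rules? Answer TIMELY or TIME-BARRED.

TIME-BARRED

Because discovery on 1999-01-19 post-dates the 1998-05-03 act, accrual under the later-of rule falls on 1999-01-19.
The untolled deadline — 1 year after 1999-01-19 — is 2000-01-19.
The period was tolled for 399 days by the pending criminal prosecution (1999-08-06 to 2000-09-08), pushing the deadline to 2001-02-21.
Nothing else in the chronology tolls or restarts the period.
The 2001-04-30 filing falls after the 2001-02-21 deadline; the claim is time-barred.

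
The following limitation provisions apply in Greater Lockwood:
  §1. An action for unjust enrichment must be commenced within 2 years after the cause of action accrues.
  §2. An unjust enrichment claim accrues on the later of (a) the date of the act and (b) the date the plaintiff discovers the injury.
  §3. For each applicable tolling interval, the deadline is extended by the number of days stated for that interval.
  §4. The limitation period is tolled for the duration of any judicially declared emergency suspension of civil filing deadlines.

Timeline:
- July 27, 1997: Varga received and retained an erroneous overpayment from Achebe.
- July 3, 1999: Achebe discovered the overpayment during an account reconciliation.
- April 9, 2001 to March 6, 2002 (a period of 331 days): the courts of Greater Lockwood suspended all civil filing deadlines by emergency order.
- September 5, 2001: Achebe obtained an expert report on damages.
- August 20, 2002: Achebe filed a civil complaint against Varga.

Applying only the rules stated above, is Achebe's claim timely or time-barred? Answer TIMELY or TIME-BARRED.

TIME-BARRED

The claim accrued on July 3, 1999 — the later of the July 27, 1997 act and the July 3, 1999 discovery.
Adding the 2 years base period to July 3, 1999 gives a deadline of July 3, 2001, before any tolling.
The period was tolled for 331 days by the emergency suspension of filing deadlines (April 9, 2001 to March 6, 2002), pushing the deadline to May 30, 2002.
None of the other events listed affects the running of the period under the stated rules.
Achebe filed on August 20, 2002, after the May 30, 2002 deadline, so the action is time-barred.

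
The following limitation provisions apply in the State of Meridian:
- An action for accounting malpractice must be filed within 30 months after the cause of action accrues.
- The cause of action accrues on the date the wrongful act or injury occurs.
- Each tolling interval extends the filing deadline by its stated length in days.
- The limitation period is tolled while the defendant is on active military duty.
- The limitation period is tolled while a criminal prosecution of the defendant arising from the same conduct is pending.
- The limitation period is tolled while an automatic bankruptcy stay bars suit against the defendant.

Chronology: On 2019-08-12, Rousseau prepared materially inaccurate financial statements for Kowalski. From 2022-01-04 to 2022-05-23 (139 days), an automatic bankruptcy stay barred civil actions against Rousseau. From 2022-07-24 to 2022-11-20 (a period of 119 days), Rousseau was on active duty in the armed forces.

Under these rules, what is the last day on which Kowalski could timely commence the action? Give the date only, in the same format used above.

2022-07-01

The limitation period began to run on 2019-08-12.
The untolled deadline — 30 months after 2019-08-12 — is 2022-02-12.
Because the automatic bankruptcy stay ran from 2022-01-04 to 2022-05-23, the deadline is extended by 139 days to 2022-07-01.
By the time the defendant's active military service began on 2022-07-24, the limitation period had already expired on 2022-07-01; that interval cannot revive it.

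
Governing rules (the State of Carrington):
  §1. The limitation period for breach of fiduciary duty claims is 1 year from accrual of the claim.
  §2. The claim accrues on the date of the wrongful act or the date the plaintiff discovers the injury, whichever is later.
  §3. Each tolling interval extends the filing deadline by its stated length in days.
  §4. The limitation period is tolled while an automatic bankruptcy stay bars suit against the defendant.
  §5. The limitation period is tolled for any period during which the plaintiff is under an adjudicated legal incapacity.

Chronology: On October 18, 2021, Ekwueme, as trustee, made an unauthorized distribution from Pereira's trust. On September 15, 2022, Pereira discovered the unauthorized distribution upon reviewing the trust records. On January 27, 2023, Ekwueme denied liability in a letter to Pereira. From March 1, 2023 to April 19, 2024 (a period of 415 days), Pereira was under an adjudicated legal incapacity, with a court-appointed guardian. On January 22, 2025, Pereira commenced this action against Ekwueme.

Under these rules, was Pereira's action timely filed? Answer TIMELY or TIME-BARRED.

The claim accrued on September 15, 2022 — the later of the October 18, 2021 act and the September 15, 2022 discovery.
The untolled deadline — 1 year after September 15, 2022 — is September 15, 2023.
The plaintiff's legal incapacity from March 1, 2023 to April 19, 2024 tolled the period for 415 days, extending the deadline to November 3, 2024.
Nothing else in the chronology tolls or restarts the period.
The January 22, 2025 filing falls after the November 3, 2024 deadline; the claim is time-barred.

TIME-BARRED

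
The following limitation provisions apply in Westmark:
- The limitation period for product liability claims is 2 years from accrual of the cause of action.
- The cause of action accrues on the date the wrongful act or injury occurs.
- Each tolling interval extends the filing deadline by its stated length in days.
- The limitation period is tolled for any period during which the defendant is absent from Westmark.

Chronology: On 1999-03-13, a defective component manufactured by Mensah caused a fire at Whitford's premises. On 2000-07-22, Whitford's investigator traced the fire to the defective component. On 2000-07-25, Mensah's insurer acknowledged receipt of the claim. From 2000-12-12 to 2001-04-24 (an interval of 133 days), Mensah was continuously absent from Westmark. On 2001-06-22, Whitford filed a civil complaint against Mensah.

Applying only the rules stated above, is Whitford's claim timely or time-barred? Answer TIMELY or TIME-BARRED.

TIMELY

Accrual is governed by the date of the act, so the period began to run on 1999-03-13; the later discovery on 2000-07-22 is irrelevant under the stated rule.
2 years from 1999-03-13 is 2001-03-13.
The period was tolled for 133 days by the defendant's absence from the jurisdiction (2000-12-12 to 2001-04-24), pushing the deadline to 2001-07-24.
The other events in the timeline have no effect on the limitation period under the stated rules.
The 2001-06-22 filing precedes the 2001-07-24 deadline; the claim is timely.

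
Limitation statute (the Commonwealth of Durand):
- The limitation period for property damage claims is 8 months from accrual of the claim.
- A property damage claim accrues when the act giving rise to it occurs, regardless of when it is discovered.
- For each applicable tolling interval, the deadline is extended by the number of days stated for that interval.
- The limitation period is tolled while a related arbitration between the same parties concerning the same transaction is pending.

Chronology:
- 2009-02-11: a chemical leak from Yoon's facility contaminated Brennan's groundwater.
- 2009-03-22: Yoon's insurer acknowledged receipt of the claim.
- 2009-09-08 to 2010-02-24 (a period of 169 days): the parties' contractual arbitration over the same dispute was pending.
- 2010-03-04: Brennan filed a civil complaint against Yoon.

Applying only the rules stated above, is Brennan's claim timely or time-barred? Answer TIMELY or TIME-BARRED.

The claim accrued on 2009-02-11, the date of the act.
Adding the 8 months base period to 2009-02-11 gives a deadline of 2009-10-11, before any tolling.
The pending related arbitration from 2009-09-08 to 2010-02-24 tolled the period for 169 days, extending the deadline to 2010-03-29.
None of the other events listed affects the running of the period under the stated rules.
Filing on 2010-03-04 beat the 2010-03-29 deadline — the action is timely.

TIMELY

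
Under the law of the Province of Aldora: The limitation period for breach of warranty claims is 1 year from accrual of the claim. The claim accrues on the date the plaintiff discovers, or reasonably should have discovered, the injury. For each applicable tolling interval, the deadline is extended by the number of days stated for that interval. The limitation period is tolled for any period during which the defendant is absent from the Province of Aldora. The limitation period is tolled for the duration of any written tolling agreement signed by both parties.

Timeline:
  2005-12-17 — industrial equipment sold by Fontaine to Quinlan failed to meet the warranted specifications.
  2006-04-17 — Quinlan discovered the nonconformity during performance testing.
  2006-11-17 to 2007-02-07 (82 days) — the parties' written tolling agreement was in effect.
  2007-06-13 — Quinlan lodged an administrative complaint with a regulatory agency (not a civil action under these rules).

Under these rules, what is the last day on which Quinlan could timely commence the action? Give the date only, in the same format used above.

2007-07-08

Under the discovery rule, the claim accrued on 2006-04-17, when Quinlan discovered the injury — not on the 2005-12-17 date of the underlying act.
The untolled deadline — 1 year after 2006-04-17 — is 2007-04-17.
The written tolling agreement from 2006-11-17 to 2007-02-07 tolled the period for 82 days, extending the deadline to 2007-07-08.
None of the other events listed affects the running of the period under the stated rules.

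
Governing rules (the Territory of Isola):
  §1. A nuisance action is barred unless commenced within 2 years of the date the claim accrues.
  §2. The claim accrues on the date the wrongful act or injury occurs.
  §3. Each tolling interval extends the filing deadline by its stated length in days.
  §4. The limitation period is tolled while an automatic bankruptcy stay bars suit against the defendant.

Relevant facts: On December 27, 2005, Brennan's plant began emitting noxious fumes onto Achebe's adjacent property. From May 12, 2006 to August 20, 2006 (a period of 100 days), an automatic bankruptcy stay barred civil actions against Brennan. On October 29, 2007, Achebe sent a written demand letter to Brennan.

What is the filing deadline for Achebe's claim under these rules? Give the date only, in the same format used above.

April 5, 2008

The claim accrued on December 27, 2005, when the wrongful act occurred.
2 years from December 27, 2005 is December 27, 2007.
Because the automatic bankruptcy stay ran from May 12, 2006 to August 20, 2006, the deadline is extended by 100 days to April 5, 2008.
Nothing else in the chronology tolls or restarts the period.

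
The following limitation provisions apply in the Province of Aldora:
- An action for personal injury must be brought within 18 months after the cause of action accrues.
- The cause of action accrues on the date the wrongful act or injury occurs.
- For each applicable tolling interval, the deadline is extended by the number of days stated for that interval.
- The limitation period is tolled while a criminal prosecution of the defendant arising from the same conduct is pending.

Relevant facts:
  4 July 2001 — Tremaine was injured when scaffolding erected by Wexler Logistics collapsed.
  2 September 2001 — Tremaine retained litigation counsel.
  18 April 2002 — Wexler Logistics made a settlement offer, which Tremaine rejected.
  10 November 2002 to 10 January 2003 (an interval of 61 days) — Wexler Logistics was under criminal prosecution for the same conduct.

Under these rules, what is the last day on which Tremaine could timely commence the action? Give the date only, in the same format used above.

The limitation period began to run on 4 July 2001.
Adding the 18 months base period to 4 July 2001 gives a deadline of 4 January 2003, before any tolling.
The period was tolled for 61 days by the pending criminal prosecution (10 November 2002 to 10 January 2003), pushing the deadline to 6 March 2003.
None of the other events listed affects the running of the period under the stated rules.

6 March 2003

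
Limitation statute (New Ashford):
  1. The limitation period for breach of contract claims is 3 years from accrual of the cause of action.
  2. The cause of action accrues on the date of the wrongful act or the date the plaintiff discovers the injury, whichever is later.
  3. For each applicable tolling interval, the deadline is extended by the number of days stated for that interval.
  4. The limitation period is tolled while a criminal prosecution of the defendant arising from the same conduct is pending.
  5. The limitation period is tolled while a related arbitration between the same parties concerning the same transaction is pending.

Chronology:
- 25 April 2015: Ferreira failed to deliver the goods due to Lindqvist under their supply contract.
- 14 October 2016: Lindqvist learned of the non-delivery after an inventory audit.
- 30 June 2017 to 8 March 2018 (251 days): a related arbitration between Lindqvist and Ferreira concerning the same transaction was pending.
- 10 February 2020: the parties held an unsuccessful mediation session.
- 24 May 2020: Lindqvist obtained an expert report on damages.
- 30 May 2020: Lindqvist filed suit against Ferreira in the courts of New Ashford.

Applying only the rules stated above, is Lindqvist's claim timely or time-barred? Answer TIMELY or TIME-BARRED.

Taking the later of the act (25 April 2015) and discovery (14 October 2016), the claim accrued on 14 October 2016.
3 years from 14 October 2016 is 14 October 2019.
The period was tolled for 251 days by the pending related arbitration (30 June 2017 to 8 March 2018), pushing the deadline to 21 June 2020.
The other events in the timeline have no effect on the limitation period under the stated rules.
Filing on 30 May 2020 beat the 21 June 2020 deadline — the action is timely.

TIMELY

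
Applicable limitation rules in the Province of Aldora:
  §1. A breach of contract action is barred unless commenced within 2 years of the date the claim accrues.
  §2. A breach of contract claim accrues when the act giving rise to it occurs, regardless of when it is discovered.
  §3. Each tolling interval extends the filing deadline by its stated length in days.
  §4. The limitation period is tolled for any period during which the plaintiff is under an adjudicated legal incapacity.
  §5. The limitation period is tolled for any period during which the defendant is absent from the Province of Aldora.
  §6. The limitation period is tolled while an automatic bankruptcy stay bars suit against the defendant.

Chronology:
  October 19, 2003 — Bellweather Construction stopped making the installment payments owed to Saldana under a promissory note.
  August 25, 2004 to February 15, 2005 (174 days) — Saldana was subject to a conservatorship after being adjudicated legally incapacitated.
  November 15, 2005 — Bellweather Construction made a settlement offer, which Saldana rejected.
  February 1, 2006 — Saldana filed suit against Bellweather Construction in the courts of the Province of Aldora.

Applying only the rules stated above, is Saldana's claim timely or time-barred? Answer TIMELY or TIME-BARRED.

TIMELY

The claim accrued on October 19, 2003, the date of the act.
The untolled deadline — 2 years after October 19, 2003 — is October 19, 2005.
Because the plaintiff's legal incapacity ran from August 25, 2004 to February 15, 2005, the deadline is extended by 174 days to April 11, 2006.
Nothing else in the chronology tolls or restarts the period.
Saldana filed on February 1, 2006, before the April 11, 2006 deadline, so the action is timely.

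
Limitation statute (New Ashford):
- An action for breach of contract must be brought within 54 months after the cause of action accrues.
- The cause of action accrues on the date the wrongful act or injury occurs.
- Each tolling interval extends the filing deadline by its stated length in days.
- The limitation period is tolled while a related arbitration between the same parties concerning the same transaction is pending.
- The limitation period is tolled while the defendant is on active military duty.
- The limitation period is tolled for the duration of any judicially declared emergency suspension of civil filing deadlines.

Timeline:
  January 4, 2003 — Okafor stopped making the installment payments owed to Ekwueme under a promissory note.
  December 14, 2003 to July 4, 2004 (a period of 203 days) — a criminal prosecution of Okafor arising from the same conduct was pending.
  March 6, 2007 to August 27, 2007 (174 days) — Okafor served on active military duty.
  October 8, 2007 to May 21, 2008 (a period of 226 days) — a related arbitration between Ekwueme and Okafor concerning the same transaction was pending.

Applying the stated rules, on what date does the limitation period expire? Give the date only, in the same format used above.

August 7, 2008

The claim accrued on January 4, 2003, when the wrongful act occurred.
Adding the 54 months base period to January 4, 2003 gives a deadline of July 4, 2007, before any tolling.
Because the defendant's active military service ran from March 6, 2007 to August 27, 2007, the deadline is extended by 174 days to December 25, 2007.
Because the pending related arbitration ran from October 8, 2007 to May 21, 2008, the deadline is extended by 226 days to August 7, 2008.
No stated provision tolls the period for a criminal prosecution, so the interval from December 14, 2003 to July 4, 2004 has no effect on the deadline.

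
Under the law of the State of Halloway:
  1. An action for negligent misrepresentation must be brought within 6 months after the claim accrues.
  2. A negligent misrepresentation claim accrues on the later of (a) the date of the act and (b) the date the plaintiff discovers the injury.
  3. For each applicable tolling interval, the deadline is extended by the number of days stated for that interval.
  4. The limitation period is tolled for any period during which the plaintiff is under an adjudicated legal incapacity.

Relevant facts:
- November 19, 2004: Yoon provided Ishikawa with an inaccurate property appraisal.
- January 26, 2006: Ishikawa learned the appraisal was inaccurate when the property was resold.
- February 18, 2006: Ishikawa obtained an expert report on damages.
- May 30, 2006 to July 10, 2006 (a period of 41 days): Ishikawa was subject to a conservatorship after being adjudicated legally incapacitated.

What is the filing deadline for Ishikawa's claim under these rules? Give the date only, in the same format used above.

The claim accrued on January 26, 2006 — the later of the November 19, 2004 act and the January 26, 2006 discovery.
The untolled deadline — 6 months after January 26, 2006 — is July 26, 2006.
The period was tolled for 41 days by the plaintiff's legal incapacity (May 30, 2006 to July 10, 2006), pushing the deadline to September 5, 2006.
The other events in the timeline have no effect on the limitation period under the stated rules.

September 5, 2006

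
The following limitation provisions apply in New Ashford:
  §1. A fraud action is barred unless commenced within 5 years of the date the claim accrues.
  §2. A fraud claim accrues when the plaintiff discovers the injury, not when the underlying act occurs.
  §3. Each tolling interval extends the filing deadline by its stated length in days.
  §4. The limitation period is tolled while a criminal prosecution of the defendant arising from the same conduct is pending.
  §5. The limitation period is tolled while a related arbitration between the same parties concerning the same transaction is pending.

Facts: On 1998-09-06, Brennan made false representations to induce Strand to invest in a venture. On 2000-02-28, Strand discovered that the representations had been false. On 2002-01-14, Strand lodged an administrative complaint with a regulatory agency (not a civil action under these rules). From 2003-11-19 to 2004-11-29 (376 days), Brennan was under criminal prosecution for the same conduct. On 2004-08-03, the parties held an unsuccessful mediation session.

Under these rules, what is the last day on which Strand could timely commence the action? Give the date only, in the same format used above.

2006-03-11

Under the discovery rule, the claim accrued on 2000-02-28, when Strand discovered the injury — not on the 1998-09-06 date of the underlying act.
Adding the 5 years base period to 2000-02-28 gives a deadline of 2005-02-28, before any tolling.
The pending criminal prosecution from 2003-11-19 to 2004-11-29 tolled the period for 376 days, extending the deadline to 2006-03-11.
Nothing else in the chronology tolls or restarts the period.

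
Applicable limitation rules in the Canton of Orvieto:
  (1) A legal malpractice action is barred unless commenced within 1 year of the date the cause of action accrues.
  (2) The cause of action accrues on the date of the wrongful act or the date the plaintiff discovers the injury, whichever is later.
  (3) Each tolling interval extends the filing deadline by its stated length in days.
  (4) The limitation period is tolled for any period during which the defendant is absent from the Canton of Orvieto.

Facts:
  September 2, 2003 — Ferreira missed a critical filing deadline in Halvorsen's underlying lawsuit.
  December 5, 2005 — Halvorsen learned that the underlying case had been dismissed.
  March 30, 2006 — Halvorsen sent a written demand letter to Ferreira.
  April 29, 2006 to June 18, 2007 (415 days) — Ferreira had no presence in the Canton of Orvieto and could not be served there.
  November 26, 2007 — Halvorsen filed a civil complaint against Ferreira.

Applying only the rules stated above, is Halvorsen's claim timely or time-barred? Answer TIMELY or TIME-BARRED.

Because discovery on December 5, 2005 post-dates the September 2, 2003 act, accrual under the later-of rule falls on December 5, 2005.
1 year from December 5, 2005 is December 5, 2006.
The defendant's absence from the jurisdiction from April 29, 2006 to June 18, 2007 tolled the period for 415 days, extending the deadline to January 24, 2008.
None of the other events listed affects the running of the period under the stated rules.
Filing on November 26, 2007 beat the January 24, 2008 deadline — the action is timely.

TIMELY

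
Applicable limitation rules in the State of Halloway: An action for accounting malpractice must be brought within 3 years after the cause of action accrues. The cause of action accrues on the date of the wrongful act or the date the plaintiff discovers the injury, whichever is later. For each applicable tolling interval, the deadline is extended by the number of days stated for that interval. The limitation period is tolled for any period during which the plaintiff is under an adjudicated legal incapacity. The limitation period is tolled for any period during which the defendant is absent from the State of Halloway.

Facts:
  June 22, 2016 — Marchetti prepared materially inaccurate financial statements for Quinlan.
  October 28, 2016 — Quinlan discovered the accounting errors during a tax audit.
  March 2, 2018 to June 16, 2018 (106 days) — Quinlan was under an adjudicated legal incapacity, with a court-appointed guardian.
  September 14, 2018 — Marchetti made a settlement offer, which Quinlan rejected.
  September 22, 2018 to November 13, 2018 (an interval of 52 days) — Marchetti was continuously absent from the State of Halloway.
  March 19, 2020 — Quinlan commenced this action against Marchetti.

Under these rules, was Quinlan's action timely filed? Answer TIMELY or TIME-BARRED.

TIMELY

Taking the later of the act (June 22, 2016) and discovery (October 28, 2016), the claim accrued on October 28, 2016.
Adding the 3 years base period to October 28, 2016 gives a deadline of October 28, 2019, before any tolling.
The plaintiff's legal incapacity from March 2, 2018 to June 16, 2018 tolled the period for 106 days, extending the deadline to February 11, 2020.
Because the defendant's absence from the jurisdiction ran from September 22, 2018 to November 13, 2018, the deadline is extended by 52 days to April 3, 2020.
Nothing else in the chronology tolls or restarts the period.
The March 19, 2020 filing precedes the April 3, 2020 deadline; the claim is timely.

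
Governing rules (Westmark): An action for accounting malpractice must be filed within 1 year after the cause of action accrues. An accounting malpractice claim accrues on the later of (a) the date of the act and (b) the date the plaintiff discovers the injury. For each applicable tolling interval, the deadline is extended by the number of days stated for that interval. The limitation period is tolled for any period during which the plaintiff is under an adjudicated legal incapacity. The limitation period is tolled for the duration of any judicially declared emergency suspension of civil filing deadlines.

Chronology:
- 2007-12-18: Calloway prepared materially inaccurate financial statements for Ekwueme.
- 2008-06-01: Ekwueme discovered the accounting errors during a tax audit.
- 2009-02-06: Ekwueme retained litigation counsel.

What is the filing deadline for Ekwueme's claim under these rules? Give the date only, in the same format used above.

2009-06-01

Because discovery on 2008-06-01 post-dates the 2007-12-18 act, accrual under the later-of rule falls on 2008-06-01.
Adding the 1 year base period to 2008-06-01 gives a deadline of 2009-06-01, before any tolling.
Nothing else in the chronology tolls or restarts the period.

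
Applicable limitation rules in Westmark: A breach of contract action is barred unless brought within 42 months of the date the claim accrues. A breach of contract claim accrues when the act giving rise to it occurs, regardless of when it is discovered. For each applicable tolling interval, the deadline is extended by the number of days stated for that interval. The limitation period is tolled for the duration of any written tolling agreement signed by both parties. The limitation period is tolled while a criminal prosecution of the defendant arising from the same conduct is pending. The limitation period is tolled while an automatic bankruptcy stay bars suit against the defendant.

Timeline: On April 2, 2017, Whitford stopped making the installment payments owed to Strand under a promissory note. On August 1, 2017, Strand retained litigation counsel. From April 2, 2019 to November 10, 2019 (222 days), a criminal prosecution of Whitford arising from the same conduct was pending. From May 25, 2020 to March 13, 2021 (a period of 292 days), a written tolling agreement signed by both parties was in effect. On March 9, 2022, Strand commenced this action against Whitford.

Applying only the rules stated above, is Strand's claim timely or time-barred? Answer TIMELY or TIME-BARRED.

TIME-BARRED

The claim accrued on April 2, 2017, when the wrongful act occurred.
Adding the 42 months base period to April 2, 2017 gives a deadline of October 2, 2020, before any tolling.
The pending criminal prosecution from April 2, 2019 to November 10, 2019 tolled the period for 222 days, extending the deadline to May 12, 2021.
The period was tolled for 292 days by the written tolling agreement (May 25, 2020 to March 13, 2021), pushing the deadline to February 28, 2022.
The other events in the timeline have no effect on the limitation period under the stated rules.
Filing on March 9, 2022 missed the February 28, 2022 deadline — the action is time-barred.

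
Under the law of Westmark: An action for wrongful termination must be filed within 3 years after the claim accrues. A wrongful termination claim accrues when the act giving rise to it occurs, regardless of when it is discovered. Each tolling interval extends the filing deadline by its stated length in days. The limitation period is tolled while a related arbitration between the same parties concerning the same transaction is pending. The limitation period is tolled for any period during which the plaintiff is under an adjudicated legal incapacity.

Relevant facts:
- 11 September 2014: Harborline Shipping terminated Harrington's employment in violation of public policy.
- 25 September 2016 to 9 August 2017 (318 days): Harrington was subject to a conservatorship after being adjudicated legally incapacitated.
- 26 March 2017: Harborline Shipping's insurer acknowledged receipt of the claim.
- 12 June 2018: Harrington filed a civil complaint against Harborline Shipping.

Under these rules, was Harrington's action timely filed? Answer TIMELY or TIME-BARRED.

TIMELY

The limitation period began to run on 11 September 2014.
3 years from 11 September 2014 is 11 September 2017.
Because the plaintiff's legal incapacity ran from 25 September 2016 to 9 August 2017, the deadline is extended by 318 days to 26 July 2018.
None of the other events listed affects the running of the period under the stated rules.
The 12 June 2018 filing precedes the 26 July 2018 deadline; the claim is timely.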